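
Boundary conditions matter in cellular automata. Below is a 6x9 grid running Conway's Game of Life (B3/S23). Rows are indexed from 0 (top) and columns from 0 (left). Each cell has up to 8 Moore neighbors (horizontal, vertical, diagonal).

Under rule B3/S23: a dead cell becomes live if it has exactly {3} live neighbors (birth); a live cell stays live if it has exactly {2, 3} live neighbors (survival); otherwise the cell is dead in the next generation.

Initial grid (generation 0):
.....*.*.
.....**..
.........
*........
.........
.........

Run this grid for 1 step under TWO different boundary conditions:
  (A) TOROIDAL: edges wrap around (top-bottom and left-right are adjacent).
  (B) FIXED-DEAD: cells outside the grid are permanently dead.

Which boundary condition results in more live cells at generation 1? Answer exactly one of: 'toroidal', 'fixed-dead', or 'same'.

Answer: same

Derivation:
Under TOROIDAL boundary, generation 1:
.....*...
.....**..
.........
.........
.........
.........
Population = 3

Under FIXED-DEAD boundary, generation 1:
.....*...
.....**..
.........
.........
.........
.........
Population = 3

Comparison: toroidal=3, fixed-dead=3 -> same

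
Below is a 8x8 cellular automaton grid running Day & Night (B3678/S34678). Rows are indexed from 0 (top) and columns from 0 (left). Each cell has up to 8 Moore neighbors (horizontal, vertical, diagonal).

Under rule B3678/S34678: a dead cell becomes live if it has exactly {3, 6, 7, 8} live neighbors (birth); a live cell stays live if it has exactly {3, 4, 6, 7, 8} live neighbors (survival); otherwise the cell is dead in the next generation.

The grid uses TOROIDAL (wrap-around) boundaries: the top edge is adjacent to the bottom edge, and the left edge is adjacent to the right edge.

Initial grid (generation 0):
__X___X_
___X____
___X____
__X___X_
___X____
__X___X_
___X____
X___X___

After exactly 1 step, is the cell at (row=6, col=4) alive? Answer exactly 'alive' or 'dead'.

Simulating step by step:
Generation 0 (given above): 12 live cells
Generation 1: 7 live cells
___X____
__X_____
__X_____
___X____
__X_____
___X____
________
___X____

Cell (6,4) at generation 1: 0 -> dead

Answer: dead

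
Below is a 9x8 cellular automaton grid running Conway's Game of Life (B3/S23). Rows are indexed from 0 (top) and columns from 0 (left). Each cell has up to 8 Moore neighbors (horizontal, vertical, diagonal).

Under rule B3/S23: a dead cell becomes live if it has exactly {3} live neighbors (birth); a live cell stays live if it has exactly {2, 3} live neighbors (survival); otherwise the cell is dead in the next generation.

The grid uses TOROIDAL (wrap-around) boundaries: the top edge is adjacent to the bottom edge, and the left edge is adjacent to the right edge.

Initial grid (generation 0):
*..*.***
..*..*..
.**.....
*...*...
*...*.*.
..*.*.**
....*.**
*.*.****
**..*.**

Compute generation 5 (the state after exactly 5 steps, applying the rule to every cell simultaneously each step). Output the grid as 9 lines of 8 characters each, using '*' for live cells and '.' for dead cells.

Answer: ........
........
...**...
...**.*.
......*.
.**..*..
**.*..**
.*.*....
........

Derivation:
Simulating step by step:
Generation 0 (given above): 32 live cells
Generation 1: 25 live cells
..**....
*.****.*
.***....
*..*.*.*
**..*.*.
*...*...
.*..*...
....*...
..*.....
Generation 2: 19 live cells
........
*.......
.....*..
...*.***
.*.**.*.
*..**..*
...***..
...*....
..*.....
Generation 3: 13 live cells
........
........
....**.*
..**...*
........
*.....**
..*..*..
..**....
........
Generation 4: 17 live cells
........
........
...**.*.
...**.*.
*.....*.
......**
.***..**
..**....
........
Generation 5: 16 live cells
(generation 5 grid is the final answer)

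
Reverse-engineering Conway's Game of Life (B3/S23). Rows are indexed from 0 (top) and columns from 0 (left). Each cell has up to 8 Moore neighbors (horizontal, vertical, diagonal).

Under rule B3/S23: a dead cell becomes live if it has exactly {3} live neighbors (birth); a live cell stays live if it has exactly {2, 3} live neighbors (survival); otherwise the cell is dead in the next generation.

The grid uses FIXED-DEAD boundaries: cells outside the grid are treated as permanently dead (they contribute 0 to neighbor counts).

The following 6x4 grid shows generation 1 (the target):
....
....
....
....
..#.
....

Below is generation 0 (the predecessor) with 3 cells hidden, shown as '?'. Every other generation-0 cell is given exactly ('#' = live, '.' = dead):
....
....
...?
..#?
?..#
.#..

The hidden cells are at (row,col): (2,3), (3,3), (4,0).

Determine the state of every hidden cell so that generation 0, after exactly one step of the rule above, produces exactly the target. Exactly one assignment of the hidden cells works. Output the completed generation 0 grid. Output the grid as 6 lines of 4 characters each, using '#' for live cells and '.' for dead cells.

Answer: ....
....
....
..#.
...#
.#..

Derivation:
Hidden generation-0 cells (in order): (2,3), (3,3), (4,0).
A hidden cell only influences target cells in its own 3x3 neighborhood. Try each of the 2^3 = 8 assignments, step the completed generation 0 forward once under B3/S23, and compare with the target:
  (2,3)=. (3,3)=. (4,0)=. -> step reproduces the target at every cell -> ACCEPT
  (2,3)=. (3,3)=. (4,0)=# -> step gives (4,1)='#' but target has '.' -> reject
  (2,3)=. (3,3)=# (4,0)=. -> step gives (3,2)='#' but target has '.' -> reject
  (2,3)=. (3,3)=# (4,0)=# -> step gives (3,2)='#' but target has '.' -> reject
  (2,3)=# (3,3)=. (4,0)=. -> step gives (3,2)='#' but target has '.' -> reject
  (2,3)=# (3,3)=. (4,0)=# -> step gives (3,2)='#' but target has '.' -> reject
  (2,3)=# (3,3)=# (4,0)=. -> step gives (2,2)='#' but target has '.' -> reject
  (2,3)=# (3,3)=# (4,0)=# -> step gives (2,2)='#' but target has '.' -> reject
Unique solution: (2,3)=dead, (3,3)=dead, (4,0)=dead.
Check: live-neighbor counts of every cell in the completed generation 0:
0000
0000
0111
0112
1231
1021
Applying B3/S23 to generation 0 with these counts gives:
....
....
....
....
..#.
....
which matches the target exactly.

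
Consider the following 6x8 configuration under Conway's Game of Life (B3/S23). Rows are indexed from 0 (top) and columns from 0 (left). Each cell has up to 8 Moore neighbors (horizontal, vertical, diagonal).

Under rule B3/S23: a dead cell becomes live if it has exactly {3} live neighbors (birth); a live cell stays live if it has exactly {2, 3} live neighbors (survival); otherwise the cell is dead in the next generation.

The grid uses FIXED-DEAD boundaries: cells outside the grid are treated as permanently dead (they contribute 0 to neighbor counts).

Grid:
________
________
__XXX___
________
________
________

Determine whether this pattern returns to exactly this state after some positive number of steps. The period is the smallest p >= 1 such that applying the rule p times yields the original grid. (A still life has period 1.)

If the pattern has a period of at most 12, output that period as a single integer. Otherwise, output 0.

Answer: 2

Derivation:
Simulating and comparing each generation to the original:
Gen 0 (original, given above): 3 live cells
Gen 1: 3 live cells, differs from original
Gen 2: 3 live cells, MATCHES original -> period = 2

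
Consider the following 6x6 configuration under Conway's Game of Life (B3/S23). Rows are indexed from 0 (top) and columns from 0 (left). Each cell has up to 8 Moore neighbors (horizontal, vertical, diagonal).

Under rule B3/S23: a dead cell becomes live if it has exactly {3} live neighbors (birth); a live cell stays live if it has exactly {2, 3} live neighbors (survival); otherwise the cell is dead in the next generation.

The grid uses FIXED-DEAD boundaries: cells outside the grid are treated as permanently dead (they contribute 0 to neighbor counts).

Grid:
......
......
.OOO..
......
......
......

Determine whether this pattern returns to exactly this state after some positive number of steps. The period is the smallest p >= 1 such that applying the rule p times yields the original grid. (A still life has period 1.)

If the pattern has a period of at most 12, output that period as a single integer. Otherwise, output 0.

Answer: 2

Derivation:
Simulating and comparing each generation to the original:
Gen 0 (original, given above): 3 live cells
Gen 1: 3 live cells, differs from original
Gen 2: 3 live cells, MATCHES original -> period = 2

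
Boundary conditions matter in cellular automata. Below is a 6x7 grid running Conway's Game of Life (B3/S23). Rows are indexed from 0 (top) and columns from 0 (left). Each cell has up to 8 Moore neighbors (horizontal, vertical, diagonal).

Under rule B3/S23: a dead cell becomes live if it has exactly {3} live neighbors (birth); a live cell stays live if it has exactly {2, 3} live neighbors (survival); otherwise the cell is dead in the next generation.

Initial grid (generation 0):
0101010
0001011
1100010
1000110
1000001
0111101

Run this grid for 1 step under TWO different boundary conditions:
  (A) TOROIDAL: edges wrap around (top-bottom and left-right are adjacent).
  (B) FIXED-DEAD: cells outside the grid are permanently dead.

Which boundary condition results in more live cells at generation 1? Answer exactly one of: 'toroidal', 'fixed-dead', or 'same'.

Under TOROIDAL boundary, generation 1:
0100000
0100010
1100000
0000110
0010000
0101101
Population = 12

Under FIXED-DEAD boundary, generation 1:
0010011
1100011
1100000
1000111
1010001
0111010
Population = 20

Comparison: toroidal=12, fixed-dead=20 -> fixed-dead

Answer: fixed-dead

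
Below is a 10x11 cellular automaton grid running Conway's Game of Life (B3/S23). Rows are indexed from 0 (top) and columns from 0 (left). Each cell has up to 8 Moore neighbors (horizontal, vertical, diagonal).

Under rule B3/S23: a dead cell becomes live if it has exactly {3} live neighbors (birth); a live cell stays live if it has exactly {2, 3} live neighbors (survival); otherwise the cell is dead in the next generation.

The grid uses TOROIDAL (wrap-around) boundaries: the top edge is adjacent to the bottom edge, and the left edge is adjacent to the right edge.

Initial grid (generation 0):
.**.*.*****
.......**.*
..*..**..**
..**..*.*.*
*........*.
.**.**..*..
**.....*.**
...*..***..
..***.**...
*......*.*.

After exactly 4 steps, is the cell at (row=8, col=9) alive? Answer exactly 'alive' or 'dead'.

Answer: dead

Derivation:
Simulating step by step:
Generation 0 (given above): 45 live cells
Generation 1: 49 live cells
.*....*....
.***.......
*.**.**...*
****.****..
*...**.****
..*.....*..
**.***...**
**.***...**
..****.....
*...*....*.
Generation 2: 25 live cells
**.*.......
...****....
.....*....*
...........
*...**....*
..*...**...
.....*..*..
......*..*.
..*......*.
.**.*......
Generation 3: 26 live cells
**.........
*.**.**....
.....**....
*...**....*
.....**....
....*.**...
.....*..*..
........**.
.***.......
*..........
Generation 4: 26 live cells
*.*.......*
*.*.***....
**.*......*
....*......
.......*...
....*..*...
.....**.**.
..*.....**.
.**........
*..........

Cell (8,9) at generation 4: 0 -> dead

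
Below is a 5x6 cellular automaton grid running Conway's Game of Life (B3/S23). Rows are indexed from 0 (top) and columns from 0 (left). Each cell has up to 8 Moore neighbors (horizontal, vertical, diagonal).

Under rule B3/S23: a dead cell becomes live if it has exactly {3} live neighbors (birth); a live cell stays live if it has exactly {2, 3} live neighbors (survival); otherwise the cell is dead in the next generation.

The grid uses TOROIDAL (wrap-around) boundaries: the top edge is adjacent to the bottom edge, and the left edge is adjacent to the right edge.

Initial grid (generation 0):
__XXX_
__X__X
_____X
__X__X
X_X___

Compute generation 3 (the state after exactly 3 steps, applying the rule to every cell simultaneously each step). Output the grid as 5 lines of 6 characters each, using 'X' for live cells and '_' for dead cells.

Simulating step by step:
Generation 0 (given above): 10 live cells
Generation 1: 14 live cells
__X_XX
__X__X
X___XX
XX___X
__X_XX
Generation 2: 8 live cells
XXX___
_X____
____X_
_X_X__
__X___
Generation 3: 10 live cells
(generation 3 grid is the final answer)

Answer: X_X___
XXX___
__X___
__XX__
X__X__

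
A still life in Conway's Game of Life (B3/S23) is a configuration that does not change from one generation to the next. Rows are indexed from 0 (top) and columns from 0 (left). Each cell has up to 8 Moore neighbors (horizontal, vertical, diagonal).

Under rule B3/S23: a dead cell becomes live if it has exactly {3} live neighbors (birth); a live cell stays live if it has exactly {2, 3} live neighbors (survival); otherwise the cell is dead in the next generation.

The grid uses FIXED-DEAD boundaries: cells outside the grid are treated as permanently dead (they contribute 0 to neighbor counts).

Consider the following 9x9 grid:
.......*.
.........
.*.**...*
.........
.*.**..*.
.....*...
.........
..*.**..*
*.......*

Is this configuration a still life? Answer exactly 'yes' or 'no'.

Answer: no

Derivation:
Compute generation 1 and compare to generation 0 (given above):
Generation 1:
.........
.........
.........
.........
....*....
....*....
....**...
.........
.........
Cell (0,7) differs: gen0=1 vs gen1=0 -> NOT a still life.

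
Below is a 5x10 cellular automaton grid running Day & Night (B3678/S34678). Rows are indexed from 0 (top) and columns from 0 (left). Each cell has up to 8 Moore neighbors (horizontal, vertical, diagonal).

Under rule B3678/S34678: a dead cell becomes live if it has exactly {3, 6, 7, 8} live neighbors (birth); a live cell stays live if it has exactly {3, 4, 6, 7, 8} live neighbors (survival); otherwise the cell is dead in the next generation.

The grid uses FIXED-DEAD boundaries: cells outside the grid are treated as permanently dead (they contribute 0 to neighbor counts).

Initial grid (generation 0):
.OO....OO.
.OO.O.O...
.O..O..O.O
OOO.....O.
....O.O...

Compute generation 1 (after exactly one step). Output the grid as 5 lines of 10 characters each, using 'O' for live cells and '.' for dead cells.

Answer: .OOO......
OOO..O....
.....O..O.
.O.O.O.O..
.O........

Derivation:
Simulating step by step:
Generation 0 (given above): 18 live cells
Generation 1: 14 live cells
(generation 1 grid is the final answer)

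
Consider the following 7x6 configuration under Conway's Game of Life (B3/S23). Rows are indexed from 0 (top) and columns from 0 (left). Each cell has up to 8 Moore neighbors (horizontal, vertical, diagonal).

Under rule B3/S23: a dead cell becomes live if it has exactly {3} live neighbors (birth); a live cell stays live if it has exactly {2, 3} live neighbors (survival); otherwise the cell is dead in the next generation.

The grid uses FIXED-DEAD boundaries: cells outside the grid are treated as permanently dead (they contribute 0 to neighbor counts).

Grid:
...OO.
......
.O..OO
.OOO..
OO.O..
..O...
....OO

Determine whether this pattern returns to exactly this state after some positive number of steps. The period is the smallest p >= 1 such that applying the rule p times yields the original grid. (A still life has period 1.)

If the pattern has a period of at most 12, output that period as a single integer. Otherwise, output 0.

Simulating and comparing each generation to the original:
Gen 0 (original, given above): 14 live cells
Gen 1: 12 live cells, differs from original
Gen 2: 11 live cells, differs from original
Gen 3: 11 live cells, differs from original
Gen 4: 15 live cells, differs from original
Gen 5: 17 live cells, differs from original
Gen 6: 22 live cells, differs from original
Gen 7: 14 live cells, differs from original
Gen 8: 12 live cells, differs from original
Gen 9: 13 live cells, differs from original
Gen 10: 15 live cells, differs from original
Gen 11: 12 live cells, differs from original
Gen 12: 13 live cells, differs from original
No period found within 12 steps.

Answer: 0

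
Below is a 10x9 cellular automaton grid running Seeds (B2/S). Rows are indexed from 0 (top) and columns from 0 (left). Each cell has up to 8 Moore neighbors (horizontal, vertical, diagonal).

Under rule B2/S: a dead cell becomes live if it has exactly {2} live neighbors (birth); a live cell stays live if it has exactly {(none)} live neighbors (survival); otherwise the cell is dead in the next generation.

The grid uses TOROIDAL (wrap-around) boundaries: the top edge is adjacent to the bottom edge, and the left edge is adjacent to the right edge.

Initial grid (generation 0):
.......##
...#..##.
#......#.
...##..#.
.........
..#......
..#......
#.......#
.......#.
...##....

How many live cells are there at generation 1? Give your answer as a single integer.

Simulating step by step:
Generation 0 (given above): 17 live cells
Generation 1: 19 live cells
..#..#...
#........
..#..#...
......#..
..#.#....
.#.#.....
#..#....#
.#.....#.
#..##....
......#..
Population at generation 1: 19

Answer: 19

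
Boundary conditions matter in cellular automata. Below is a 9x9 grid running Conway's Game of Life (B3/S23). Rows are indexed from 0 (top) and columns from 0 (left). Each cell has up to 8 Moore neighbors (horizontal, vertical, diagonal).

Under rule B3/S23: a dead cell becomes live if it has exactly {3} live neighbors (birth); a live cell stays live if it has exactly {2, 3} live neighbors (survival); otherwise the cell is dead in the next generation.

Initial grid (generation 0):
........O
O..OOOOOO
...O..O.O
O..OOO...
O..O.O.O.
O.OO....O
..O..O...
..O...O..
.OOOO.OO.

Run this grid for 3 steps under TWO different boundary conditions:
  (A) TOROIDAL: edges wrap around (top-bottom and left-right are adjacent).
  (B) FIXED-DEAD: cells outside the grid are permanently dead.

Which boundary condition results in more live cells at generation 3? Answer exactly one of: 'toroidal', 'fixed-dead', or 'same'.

Answer: fixed-dead

Derivation:
Under TOROIDAL boundary, generation 3:
O.......O
...OO...O
O........
OOOOOO..O
O........
..OO.....
.........
.......OO
...OOO.O.
Population = 22

Under FIXED-DEAD boundary, generation 3:
.......O.
..OO.....
.O...OO.O
.O.OOO.OO
O......O.
.O.O.....
.......O.
.O.....OO
..OOOOO..
Population = 26

Comparison: toroidal=22, fixed-dead=26 -> fixed-dead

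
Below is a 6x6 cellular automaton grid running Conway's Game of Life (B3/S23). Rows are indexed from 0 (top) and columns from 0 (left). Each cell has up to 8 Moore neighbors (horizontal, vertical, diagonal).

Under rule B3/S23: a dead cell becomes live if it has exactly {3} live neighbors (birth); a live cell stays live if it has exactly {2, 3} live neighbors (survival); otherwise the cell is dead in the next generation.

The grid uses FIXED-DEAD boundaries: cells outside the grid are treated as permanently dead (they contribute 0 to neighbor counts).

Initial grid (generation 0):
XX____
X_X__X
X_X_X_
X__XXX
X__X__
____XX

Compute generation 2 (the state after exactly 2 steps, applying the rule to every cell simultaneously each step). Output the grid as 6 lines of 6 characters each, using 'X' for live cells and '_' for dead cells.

Answer: XXX___
X_XX__
X_X___
__XX__
___XX_
______

Derivation:
Simulating step by step:
Generation 0 (given above): 16 live cells
Generation 1: 12 live cells
XX____
X_XX__
X_X___
X_X__X
___X__
____X_
Generation 2: 12 live cells
(generation 2 grid is the final answer)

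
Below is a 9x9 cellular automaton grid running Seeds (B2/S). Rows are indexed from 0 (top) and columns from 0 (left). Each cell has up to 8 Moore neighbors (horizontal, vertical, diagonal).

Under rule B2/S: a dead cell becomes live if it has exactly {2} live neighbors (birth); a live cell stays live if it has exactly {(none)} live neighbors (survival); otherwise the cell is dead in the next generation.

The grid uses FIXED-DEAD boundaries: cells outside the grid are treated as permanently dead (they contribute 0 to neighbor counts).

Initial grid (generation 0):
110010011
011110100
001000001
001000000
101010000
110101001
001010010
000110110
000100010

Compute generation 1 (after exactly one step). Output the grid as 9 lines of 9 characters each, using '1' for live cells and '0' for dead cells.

Simulating step by step:
Generation 0 (given above): 30 live cells
Generation 1: 11 live cells
(generation 1 grid is the final answer)

Answer: 000000100
000000000
000011010
000000000
000001000
000000110
100000000
000000000
001001001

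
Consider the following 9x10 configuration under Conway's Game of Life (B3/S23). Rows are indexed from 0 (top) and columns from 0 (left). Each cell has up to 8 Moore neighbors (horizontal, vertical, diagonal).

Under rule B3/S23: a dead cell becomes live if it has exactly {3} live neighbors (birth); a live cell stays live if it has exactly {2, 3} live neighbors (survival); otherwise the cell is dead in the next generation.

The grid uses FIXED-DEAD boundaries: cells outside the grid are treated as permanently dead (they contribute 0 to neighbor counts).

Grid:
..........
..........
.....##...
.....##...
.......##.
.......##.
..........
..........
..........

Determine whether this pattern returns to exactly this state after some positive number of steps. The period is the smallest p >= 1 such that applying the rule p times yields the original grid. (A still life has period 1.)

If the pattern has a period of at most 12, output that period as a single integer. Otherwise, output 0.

Answer: 2

Derivation:
Simulating and comparing each generation to the original:
Gen 0 (original, given above): 8 live cells
Gen 1: 6 live cells, differs from original
Gen 2: 8 live cells, MATCHES original -> period = 2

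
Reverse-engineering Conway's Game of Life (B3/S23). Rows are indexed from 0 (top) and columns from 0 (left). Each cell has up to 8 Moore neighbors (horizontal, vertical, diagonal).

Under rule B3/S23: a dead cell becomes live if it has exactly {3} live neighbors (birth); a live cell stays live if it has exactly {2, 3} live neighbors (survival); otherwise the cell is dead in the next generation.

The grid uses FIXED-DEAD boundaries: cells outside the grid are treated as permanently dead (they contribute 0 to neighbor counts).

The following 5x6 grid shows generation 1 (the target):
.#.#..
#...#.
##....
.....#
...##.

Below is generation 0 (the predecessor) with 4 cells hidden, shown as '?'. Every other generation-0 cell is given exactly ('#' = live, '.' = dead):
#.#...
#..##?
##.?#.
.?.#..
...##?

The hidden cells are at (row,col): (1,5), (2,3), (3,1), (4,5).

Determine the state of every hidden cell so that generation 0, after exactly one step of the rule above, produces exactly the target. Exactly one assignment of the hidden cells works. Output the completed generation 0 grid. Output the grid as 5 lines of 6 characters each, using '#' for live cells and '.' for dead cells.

Hidden generation-0 cells (in order): (1,5), (2,3), (3,1), (4,5).
A hidden cell only influences target cells in its own 3x3 neighborhood. Try each of the 2^4 = 16 assignments, step the completed generation 0 forward once under B3/S23, and compare with the target:
  (1,5)=. (2,3)=. (3,1)=. (4,5)=. -> step gives (1,2)='#' but target has '.' -> reject
  (1,5)=. (2,3)=. (3,1)=. (4,5)=# -> step gives (1,2)='#' but target has '.' -> reject
  (1,5)=. (2,3)=. (3,1)=# (4,5)=. -> step gives (1,2)='#' but target has '.' -> reject
  (1,5)=. (2,3)=. (3,1)=# (4,5)=# -> step gives (1,2)='#' but target has '.' -> reject
  (1,5)=. (2,3)=# (3,1)=. (4,5)=. -> step gives (3,5)='.' but target has '#' -> reject
  (1,5)=. (2,3)=# (3,1)=. (4,5)=# -> step reproduces the target at every cell -> ACCEPT
  (1,5)=. (2,3)=# (3,1)=# (4,5)=. -> step gives (3,0)='#' but target has '.' -> reject
  (1,5)=. (2,3)=# (3,1)=# (4,5)=# -> step gives (3,0)='#' but target has '.' -> reject
  (1,5)=# (2,3)=. (3,1)=. (4,5)=. -> step gives (0,4)='#' but target has '.' -> reject
  (1,5)=# (2,3)=. (3,1)=. (4,5)=# -> step gives (0,4)='#' but target has '.' -> reject
  (1,5)=# (2,3)=. (3,1)=# (4,5)=. -> step gives (0,4)='#' but target has '.' -> reject
  (1,5)=# (2,3)=. (3,1)=# (4,5)=# -> step gives (0,4)='#' but target has '.' -> reject
  (1,5)=# (2,3)=# (3,1)=. (4,5)=. -> step gives (0,4)='#' but target has '.' -> reject
  (1,5)=# (2,3)=# (3,1)=. (4,5)=# -> step gives (0,4)='#' but target has '.' -> reject
  (1,5)=# (2,3)=# (3,1)=# (4,5)=. -> step gives (0,4)='#' but target has '.' -> reject
  (1,5)=# (2,3)=# (3,1)=# (4,5)=# -> step gives (0,4)='#' but target has '.' -> reject
Unique solution: (1,5)=dead, (2,3)=live, (3,1)=dead, (4,5)=live.
Check: live-neighbor counts of every cell in the completed generation 0:
131321
354432
224442
224463
002231
Applying B3/S23 to generation 0 with these counts gives:
.#.#..
#...#.
##....
.....#
...##.
which matches the target exactly.

Answer: #.#...
#..##.
##.##.
...#..
...###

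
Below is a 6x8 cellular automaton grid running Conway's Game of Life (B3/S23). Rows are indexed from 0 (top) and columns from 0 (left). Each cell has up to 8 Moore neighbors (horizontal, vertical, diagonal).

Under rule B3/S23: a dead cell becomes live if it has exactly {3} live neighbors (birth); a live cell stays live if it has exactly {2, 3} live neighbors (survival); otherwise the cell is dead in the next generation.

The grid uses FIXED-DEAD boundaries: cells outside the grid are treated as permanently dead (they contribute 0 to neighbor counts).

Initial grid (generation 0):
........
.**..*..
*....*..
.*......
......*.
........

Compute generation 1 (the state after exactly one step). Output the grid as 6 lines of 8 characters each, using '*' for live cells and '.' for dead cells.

Simulating step by step:
Generation 0 (given above): 7 live cells
Generation 1: 3 live cells
(generation 1 grid is the final answer)

Answer: ........
.*......
*.*.....
........
........
........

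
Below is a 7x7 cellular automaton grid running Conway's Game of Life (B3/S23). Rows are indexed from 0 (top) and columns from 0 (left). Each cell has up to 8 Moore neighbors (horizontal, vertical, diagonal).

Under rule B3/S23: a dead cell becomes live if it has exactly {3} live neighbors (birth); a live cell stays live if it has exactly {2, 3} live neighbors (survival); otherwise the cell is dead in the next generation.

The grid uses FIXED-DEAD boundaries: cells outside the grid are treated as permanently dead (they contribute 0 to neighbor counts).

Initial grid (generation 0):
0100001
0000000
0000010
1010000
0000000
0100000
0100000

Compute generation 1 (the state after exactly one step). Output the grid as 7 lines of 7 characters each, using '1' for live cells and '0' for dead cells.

Answer: 0000000
0000000
0000000
0000000
0100000
0000000
0000000

Derivation:
Simulating step by step:
Generation 0 (given above): 7 live cells
Generation 1: 1 live cells
(generation 1 grid is the final answer)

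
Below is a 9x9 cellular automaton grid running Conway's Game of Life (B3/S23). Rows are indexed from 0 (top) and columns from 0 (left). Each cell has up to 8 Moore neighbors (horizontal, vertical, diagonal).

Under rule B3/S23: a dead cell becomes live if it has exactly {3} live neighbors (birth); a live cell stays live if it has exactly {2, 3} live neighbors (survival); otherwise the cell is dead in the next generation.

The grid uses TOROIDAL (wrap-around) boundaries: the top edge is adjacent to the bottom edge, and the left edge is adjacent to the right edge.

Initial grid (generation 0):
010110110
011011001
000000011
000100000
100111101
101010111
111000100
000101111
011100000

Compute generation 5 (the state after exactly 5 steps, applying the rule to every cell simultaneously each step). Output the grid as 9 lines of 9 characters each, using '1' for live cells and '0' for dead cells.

Simulating step by step:
Generation 0 (given above): 37 live cells
Generation 1: 34 live cells
000000110
011011001
101110011
100101100
111000100
001010000
001010000
000111111
110000001
Generation 2: 30 live cells
001001110
011011000
000000010
000001100
101010100
001001000
001000110
011111111
100010000
Generation 3: 26 live cells
001000100
011111010
000010000
000001110
010110100
001001010
000000001
111010001
100000000
Generation 4: 33 live cells
001011100
011011100
001000010
000100110
001110000
001111110
001100011
010000001
101100001
Generation 5: 31 live cells
(generation 5 grid is the final answer)

Answer: 100000110
011010010
011010010
000010110
000000000
010001111
110001001
010000000
101111011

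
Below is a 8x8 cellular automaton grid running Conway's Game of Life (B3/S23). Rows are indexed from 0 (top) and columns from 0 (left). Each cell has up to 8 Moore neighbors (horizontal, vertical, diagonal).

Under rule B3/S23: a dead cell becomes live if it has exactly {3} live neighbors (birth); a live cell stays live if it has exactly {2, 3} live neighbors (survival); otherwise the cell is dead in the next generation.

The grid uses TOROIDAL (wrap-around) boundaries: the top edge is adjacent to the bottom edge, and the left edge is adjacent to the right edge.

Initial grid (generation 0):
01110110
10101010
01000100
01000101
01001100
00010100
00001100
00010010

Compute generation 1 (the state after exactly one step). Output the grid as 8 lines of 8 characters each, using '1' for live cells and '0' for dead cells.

Answer: 01000010
10001011
01101101
01100100
10100100
00010010
00010110
00010010

Derivation:
Simulating step by step:
Generation 0 (given above): 23 live cells
Generation 1: 24 live cells
(generation 1 grid is the final answer)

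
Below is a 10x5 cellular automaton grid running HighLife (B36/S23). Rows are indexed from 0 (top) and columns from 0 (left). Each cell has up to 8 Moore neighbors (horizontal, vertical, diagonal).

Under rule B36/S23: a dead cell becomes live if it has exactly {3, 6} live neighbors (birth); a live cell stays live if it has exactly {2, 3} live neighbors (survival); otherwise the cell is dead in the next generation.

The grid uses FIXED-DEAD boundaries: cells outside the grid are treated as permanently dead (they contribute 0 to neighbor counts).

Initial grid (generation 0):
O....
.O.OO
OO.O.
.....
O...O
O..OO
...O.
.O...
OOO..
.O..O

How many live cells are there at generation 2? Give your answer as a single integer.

Answer: 18

Derivation:
Simulating step by step:
Generation 0 (given above): 19 live cells
Generation 1: 23 live cells
.....
.O.OO
OO.OO
OO...
...OO
...OO
..OOO
OO...
O.O..
OOO..
Generation 2: 18 live cells
.....
OO.OO
...OO
OO...
..OOO
.....
.OO.O
O....
..O..
O.O..
Population at generation 2: 18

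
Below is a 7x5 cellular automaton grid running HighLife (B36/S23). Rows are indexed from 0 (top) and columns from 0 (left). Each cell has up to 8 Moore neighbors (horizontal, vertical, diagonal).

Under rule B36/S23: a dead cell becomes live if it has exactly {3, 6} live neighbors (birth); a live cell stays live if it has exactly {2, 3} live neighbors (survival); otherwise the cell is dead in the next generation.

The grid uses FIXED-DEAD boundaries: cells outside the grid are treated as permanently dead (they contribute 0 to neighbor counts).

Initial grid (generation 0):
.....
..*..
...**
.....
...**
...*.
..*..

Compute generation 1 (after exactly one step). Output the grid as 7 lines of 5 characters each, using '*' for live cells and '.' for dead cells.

Answer: .....
...*.
...*.
.....
...**
..***
.....

Derivation:
Simulating step by step:
Generation 0 (given above): 7 live cells
Generation 1: 7 live cells
(generation 1 grid is the final answer)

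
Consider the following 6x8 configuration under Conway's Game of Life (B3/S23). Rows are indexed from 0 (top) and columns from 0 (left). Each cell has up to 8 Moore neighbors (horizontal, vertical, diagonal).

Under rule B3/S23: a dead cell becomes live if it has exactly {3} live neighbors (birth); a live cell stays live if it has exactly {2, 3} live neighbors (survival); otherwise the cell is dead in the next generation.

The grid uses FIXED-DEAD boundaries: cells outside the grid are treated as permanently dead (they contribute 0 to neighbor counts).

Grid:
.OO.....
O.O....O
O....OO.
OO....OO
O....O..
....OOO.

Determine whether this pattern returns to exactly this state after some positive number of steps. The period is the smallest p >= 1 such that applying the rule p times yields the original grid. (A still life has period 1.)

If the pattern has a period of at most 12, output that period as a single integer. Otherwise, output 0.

Answer: 0

Derivation:
Simulating and comparing each generation to the original:
Gen 0 (original, given above): 17 live cells
Gen 1: 17 live cells, differs from original
Gen 2: 14 live cells, differs from original
Gen 3: 15 live cells, differs from original
Gen 4: 16 live cells, differs from original
Gen 5: 17 live cells, differs from original
Gen 6: 19 live cells, differs from original
Gen 7: 14 live cells, differs from original
Gen 8: 18 live cells, differs from original
Gen 9: 12 live cells, differs from original
Gen 10: 10 live cells, differs from original
Gen 11: 10 live cells, differs from original
Gen 12: 9 live cells, differs from original
No period found within 12 steps.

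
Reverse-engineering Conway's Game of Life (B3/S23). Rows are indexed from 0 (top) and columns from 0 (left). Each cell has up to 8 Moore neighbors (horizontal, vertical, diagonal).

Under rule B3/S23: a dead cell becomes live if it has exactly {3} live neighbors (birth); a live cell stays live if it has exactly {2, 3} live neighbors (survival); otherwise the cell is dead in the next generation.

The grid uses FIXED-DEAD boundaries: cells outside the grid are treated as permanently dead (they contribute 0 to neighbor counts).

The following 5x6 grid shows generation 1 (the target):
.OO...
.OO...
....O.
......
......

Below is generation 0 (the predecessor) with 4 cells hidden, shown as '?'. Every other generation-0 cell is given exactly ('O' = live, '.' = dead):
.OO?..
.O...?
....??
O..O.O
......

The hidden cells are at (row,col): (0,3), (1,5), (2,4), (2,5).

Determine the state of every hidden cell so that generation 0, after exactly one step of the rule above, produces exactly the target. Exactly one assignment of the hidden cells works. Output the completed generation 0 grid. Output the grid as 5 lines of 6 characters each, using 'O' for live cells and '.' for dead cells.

Answer: .OO...
.O...O
......
O..O.O
......

Derivation:
Hidden generation-0 cells (in order): (0,3), (1,5), (2,4), (2,5).
A hidden cell only influences target cells in its own 3x3 neighborhood. Try each of the 2^4 = 16 assignments, step the completed generation 0 forward once under B3/S23, and compare with the target:
  (0,3)=. (1,5)=. (2,4)=. (2,5)=. -> step gives (2,4)='.' but target has 'O' -> reject
  (0,3)=. (1,5)=. (2,4)=. (2,5)=O -> step gives (3,4)='O' but target has '.' -> reject
  (0,3)=. (1,5)=. (2,4)=O (2,5)=. -> step gives (3,4)='O' but target has '.' -> reject
  (0,3)=. (1,5)=. (2,4)=O (2,5)=O -> step gives (2,5)='O' but target has '.' -> reject
  (0,3)=. (1,5)=O (2,4)=. (2,5)=. -> step reproduces the target at every cell -> ACCEPT
  (0,3)=. (1,5)=O (2,4)=. (2,5)=O -> step gives (2,4)='.' but target has 'O' -> reject
  (0,3)=. (1,5)=O (2,4)=O (2,5)=. -> step gives (2,5)='O' but target has '.' -> reject
  (0,3)=. (1,5)=O (2,4)=O (2,5)=O -> step gives (1,4)='O' but target has '.' -> reject
  (0,3)=O (1,5)=. (2,4)=. (2,5)=. -> step gives (1,2)='.' but target has 'O' -> reject
  (0,3)=O (1,5)=. (2,4)=. (2,5)=O -> step gives (1,2)='.' but target has 'O' -> reject
  (0,3)=O (1,5)=. (2,4)=O (2,5)=. -> step gives (1,2)='.' but target has 'O' -> reject
  (0,3)=O (1,5)=. (2,4)=O (2,5)=O -> step gives (1,2)='.' but target has 'O' -> reject
  (0,3)=O (1,5)=O (2,4)=. (2,5)=. -> step gives (1,2)='.' but target has 'O' -> reject
  (0,3)=O (1,5)=O (2,4)=. (2,5)=O -> step gives (1,2)='.' but target has 'O' -> reject
  (0,3)=O (1,5)=O (2,4)=O (2,5)=. -> step gives (1,2)='.' but target has 'O' -> reject
  (0,3)=O (1,5)=O (2,4)=O (2,5)=O -> step gives (1,2)='.' but target has 'O' -> reject
Unique solution: (0,3)=dead, (1,5)=live, (2,4)=dead, (2,5)=dead.
Check: live-neighbor counts of every cell in the completed generation 0:
222111
223110
222132
011020
111121
Applying B3/S23 to generation 0 with these counts gives:
.OO...
.OO...
....O.
......
......
which matches the target exactly.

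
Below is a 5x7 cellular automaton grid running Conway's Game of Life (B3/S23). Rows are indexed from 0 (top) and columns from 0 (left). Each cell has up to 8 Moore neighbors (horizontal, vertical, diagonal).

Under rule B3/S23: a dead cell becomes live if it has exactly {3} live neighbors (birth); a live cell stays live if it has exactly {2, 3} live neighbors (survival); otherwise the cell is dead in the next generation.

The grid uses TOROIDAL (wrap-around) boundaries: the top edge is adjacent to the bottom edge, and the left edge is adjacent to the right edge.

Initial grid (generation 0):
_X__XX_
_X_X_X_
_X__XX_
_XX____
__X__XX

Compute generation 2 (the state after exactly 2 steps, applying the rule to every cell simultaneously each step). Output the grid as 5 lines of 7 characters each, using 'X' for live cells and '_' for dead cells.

Simulating step by step:
Generation 0 (given above): 14 live cells
Generation 1: 24 live cells
XX_X___
XX_X__X
XX_XXX_
XXXXX_X
X_XXXXX
Generation 2: 2 live cells
(generation 2 grid is the final answer)

Answer: _______
___X_X_
_______
_______
_______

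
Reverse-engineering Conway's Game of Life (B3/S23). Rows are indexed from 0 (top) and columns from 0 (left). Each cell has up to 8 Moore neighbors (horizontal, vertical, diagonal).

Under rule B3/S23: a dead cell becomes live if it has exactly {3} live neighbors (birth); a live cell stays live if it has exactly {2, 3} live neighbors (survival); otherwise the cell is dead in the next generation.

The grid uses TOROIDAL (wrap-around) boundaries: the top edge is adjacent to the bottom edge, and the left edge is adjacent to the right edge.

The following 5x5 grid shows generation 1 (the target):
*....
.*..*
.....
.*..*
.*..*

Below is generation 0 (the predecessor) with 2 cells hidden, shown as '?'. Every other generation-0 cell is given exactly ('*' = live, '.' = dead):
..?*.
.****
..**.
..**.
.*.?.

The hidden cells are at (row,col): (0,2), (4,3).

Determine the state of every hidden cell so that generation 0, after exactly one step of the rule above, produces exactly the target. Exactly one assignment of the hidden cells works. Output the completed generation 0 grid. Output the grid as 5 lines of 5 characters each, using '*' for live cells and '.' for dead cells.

Answer: ..**.
.****
..**.
..**.
.*.*.

Derivation:
Hidden generation-0 cells (in order): (0,2), (4,3).
A hidden cell only influences target cells in its own 3x3 neighborhood. Try each of the 2^2 = 4 assignments, step the completed generation 0 forward once under B3/S23, and compare with the target:
  (0,2)=. (4,3)=. -> step gives (0,1)='*' but target has '.' -> reject
  (0,2)=. (4,3)=* -> step gives (0,1)='*' but target has '.' -> reject
  (0,2)=* (4,3)=. -> step gives (0,4)='*' but target has '.' -> reject
  (0,2)=* (4,3)=* -> step reproduces the target at every cell -> ACCEPT
Unique solution: (0,2)=live, (4,3)=live.
Check: live-neighbor counts of every cell in the completed generation 0:
34654
23663
24664
13543
12643
Applying B3/S23 to generation 0 with these counts gives:
*....
.*..*
.....
.*..*
.*..*
which matches the target exactly.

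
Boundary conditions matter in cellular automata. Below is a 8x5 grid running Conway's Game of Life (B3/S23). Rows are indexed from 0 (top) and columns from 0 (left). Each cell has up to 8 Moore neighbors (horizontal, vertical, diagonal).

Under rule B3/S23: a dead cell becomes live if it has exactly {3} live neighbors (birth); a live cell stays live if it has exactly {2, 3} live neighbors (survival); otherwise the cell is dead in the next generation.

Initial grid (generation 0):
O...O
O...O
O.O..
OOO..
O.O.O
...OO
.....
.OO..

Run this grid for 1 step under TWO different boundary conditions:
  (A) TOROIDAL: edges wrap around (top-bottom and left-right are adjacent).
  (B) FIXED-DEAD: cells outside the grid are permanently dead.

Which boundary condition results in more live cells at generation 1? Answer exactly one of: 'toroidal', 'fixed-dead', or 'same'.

Answer: same

Derivation:
Under TOROIDAL boundary, generation 1:
...OO
...O.
..OO.
..O..
..O..
O..OO
..OO.
OO...
Population = 14

Under FIXED-DEAD boundary, generation 1:
.....
O..O.
O.OO.
O.O..
O.O.O
...OO
..OO.
.....
Population = 14

Comparison: toroidal=14, fixed-dead=14 -> same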